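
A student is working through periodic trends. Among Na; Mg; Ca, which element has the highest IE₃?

Mg

Consider each +2 ion: Na²⁺ is already 1 electron into the core; Mg²⁺ is the bare [Ne] core; Ca²⁺ is the bare [Ar] core.
All of these are removing an electron from a noble-gas core or deeper; the smaller core (lower principal quantum number) is held far more tightly, and within a period the higher nuclear charge binds the same core more tightly.
Approximate IE_3 values (kJ/mol): Na 6910, Mg 7733, Ca 4912.
So the third ionization energies run Ca < Na < Mg.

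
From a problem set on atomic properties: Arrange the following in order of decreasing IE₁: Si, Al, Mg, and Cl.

First ionization energy rises across a period (greater Z_eff holds electrons more tightly) and falls down a group (valence electrons are farther from the nucleus).
All lie in period 3; the across-period trend (first ionization energy increases left to right) applies, with the exception below.
Note the exception: Mg has a higher first ionization energy than Al, contrary to the simple trend — Al's single 3p electron is easier to remove than one from Mg's filled 3s².
For reference (kJ/mol): Mg 738, Al 578, Si 786, Cl 1251.
So from highest to lowest: Cl > Si > Mg > Al.

Cl, Si, Mg, Al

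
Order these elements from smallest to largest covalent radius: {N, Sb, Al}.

N, Al, Sb

Radius decreases left→right (rising Z_eff, same n) and increases top→bottom (higher n).
Neither a single period nor a single group — weigh both effects.
Al > N: relative to N, both the across-period and down-group shifts push Al's atomic radius up.
Sb > Al: the two effects oppose for this pair; the down-group effect wins (140 vs 126 pm).
Tabulated atomic radius (pm): N 71, Al 126, Sb 140.
So from smallest to largest: N < Al < Sb.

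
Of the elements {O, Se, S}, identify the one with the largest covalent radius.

O is in period 2, group 16; S is in period 3, group 16; Se is in period 4, group 16.
Atomic radius shrinks across a period as nuclear charge pulls the same shell inward, and grows down a group as new shells are added.
All are in group 16, so atomic radius increases down the group.
The largest covalent radius among these belongs to Se.

Se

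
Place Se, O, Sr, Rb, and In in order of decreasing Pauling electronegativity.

O is in period 2, group 16; Se is in period 4, group 16; Rb is in period 5, group 1; Sr is in period 5, group 2; In is in period 5, group 13.
Electronegativity increases across a period and decreases down a group, tracking effective nuclear charge and atomic size.
Here both period and group differ, so the two effects have to be weighed against each other.
Sr > Rb: Sr lies to the right of Rb in period 5, so the across-period effect alone puts Sr higher.
In > Sr: In lies to the right of Sr in period 5, so the across-period effect alone puts In higher.
Se > In: relative to In, both the across-period and down-group shifts push Se's electronegativity up.
O > Se: they share group 16; the group trend gives O the larger value.
Tabulated electronegativity (Pauling): O 3.44, Se 2.55, Rb 0.82, Sr 0.95, In 1.78.
So from highest to lowest: O > Se > In > Sr > Rb.

O > Se > In > Sr > Rb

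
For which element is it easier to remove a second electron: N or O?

Consider each +1 ion: N⁺ still has 4 valence electrons; O⁺ still has 5 valence electrons.
All are still removing valence electrons, so compare the +1 ions as you would atoms: IE_2 generally rises across a period (higher Z_eff) and falls down a group (larger shell), subject to the usual subshell exceptions.
Valence configurations: N⁺ [He]2s²2p², O⁺ [He]2s²2p³.
Tabulated IE_2 (kJ/mol): N 2856, O 3388.
Overall IE_2 order: N < O.

N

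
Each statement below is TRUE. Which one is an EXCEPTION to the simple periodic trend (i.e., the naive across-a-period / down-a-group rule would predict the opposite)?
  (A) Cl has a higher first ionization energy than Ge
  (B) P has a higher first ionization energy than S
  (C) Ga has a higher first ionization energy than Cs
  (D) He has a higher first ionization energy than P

The general trend: first ionization energy increases across a period and decreases down a group.
(A) Cl (period 3, group 17) vs Ge (period 4, group 14): the stated order agrees with the simple trend.
(B) P (period 3, group 15) vs S (period 3, group 16): the stated order contradicts the simple trend.
(C) Ga (period 4, group 13) vs Cs (period 6, group 1): the stated order agrees with the simple trend.
(D) He (period 1, group 18) vs P (period 3, group 15): the stated order agrees with the simple trend.
The exception is (B): S (3p⁴) ionizes more easily than half-filled P (3p³) because the paired 3p electron in S is pushed out by e⁻–e⁻ repulsion.

(B)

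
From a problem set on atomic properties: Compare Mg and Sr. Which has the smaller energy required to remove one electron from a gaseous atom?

Mg is in period 3, group 2; Sr is in period 5, group 2.
Across a period the outer electron is held more tightly (higher IE₁); down a group it sits in a higher shell, more shielded, and comes off more easily.
All are in group 2, so first ionization energy increases up the group.
So Sr has the smaller energy required to remove one electron from a gaseous atom (Sr < Mg).

Sr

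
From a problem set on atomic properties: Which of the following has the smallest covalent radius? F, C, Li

F

Li is in period 2, group 1; C is in period 2, group 14; F is in period 2, group 17.
Radius decreases left→right (rising Z_eff, same n) and increases top→bottom (higher n).
All lie in period 2, so atomic radius increases right to left.
The smallest covalent radius among these belongs to F.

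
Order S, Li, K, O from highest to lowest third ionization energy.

Li > O > K > S

IE_3 is the cost of taking one more electron from the +2 cation: S²⁺ still has 4 valence electrons; Li²⁺ is already 1 electron into the core; K²⁺ is already 1 electron into the core; O²⁺ still has 4 valence electrons.
Usually core removal costs more than valence removal, but here the competition is close: a tightly held n=2 valence electron can cost more to remove than an n=3 core electron, so the actual values have to decide it.
Valence configurations: S²⁺ [Ne]3s²3p², O²⁺ [He]2s²2p².
Tabulated IE_3 (kJ/mol): S 3357, Li 11815, K 4420, O 5300.
So the third ionization energies run S < K < O < Li.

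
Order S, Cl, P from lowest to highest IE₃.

P < S < Cl

IE_3 is the cost of taking one more electron from the +2 cation: S²⁺ still has 4 valence electrons; Cl²⁺ still has 5 valence electrons; P²⁺ still has 3 valence electrons.
All are still removing valence electrons, so compare the +2 ions as you would atoms: IE_3 generally rises across a period (higher Z_eff) and falls down a group (larger shell), subject to the usual subshell exceptions.
Valence configurations: S²⁺ [Ne]3s²3p², Cl²⁺ [Ne]3s²3p³, P²⁺ [Ne]3s²3p¹.
Tabulated IE_3 (kJ/mol): S 3357, Cl 3822, P 2914.
Overall IE_3 order: P < S < Cl.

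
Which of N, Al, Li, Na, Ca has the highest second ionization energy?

Consider each +1 ion: N⁺ still has 4 valence electrons; Al⁺ still has 2 valence electrons; Li⁺ is the bare [He] core; Na⁺ is the bare [Ne] core; Ca⁺ still has 1 valence electron.
Pulling an electron out of a noble-gas core costs far more than removing a remaining valence electron, so Na and Li sit at the high end of IE_2.
Valence configurations: N⁺ [He]2s²2p², Al⁺ [Ne]3s², Ca⁺ [Ar]4s¹.
Tabulated IE_2 (kJ/mol): N 2856, Al 1817, Li 7298, Na 4562, Ca 1145.
Putting it together, IE_2: Ca < Al < N < Na < Li.

Li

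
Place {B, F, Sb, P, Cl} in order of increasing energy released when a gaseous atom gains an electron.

B, P, Sb, F, Cl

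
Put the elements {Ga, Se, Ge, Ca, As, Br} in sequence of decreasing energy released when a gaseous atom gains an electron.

Electron affinity generally becomes more exothermic across a period toward the halogens and less exothermic down a group.
All lie in period 4; the across-period trend (electron affinity increases left to right) applies, with the exception below.
Note the exception: Ge has a higher electron affinity than As, contrary to the simple trend — adding an electron to As's half-filled 4p³ is unfavourable, so Ge (4p²) has the more exothermic EA.
Tabulated electron affinity (kJ/mol): Ca 2, Ga 29, Ge 119, As 78, Se 195, Br 325.
So from highest to lowest: Br > Se > Ge > As > Ga > Ca.

Br > Se > Ge > As > Ga > Ca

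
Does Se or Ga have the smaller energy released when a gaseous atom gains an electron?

Ga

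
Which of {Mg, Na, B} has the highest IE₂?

Na

The second ionization energy removes an electron from the +1 ion. For each element: Mg⁺ still has 1 valence electron; Na⁺ is the bare [Ne] core; B⁺ still has 2 valence electrons.
Pulling an electron out of a noble-gas core costs far more than removing a remaining valence electron, so Na sits at the high end of IE_2.
Valence configurations: Mg⁺ [Ne]3s¹, B⁺ [He]2s².
The numbers (kJ/mol): Mg 1451, Na 4562, B 2427.
Putting it together, IE_2: Mg < B < Na.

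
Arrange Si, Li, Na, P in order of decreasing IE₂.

Li, Na, P, Si

IE_2 is the cost of taking one more electron from the +1 cation: Si⁺ still has 3 valence electrons; Li⁺ is the bare [He] core; Na⁺ is the bare [Ne] core; P⁺ still has 4 valence electrons.
Breaking into a closed-shell core is much more expensive than removing a leftover valence electron — Na and Li have the largest IE_2 here.
Valence configurations: Si⁺ [Ne]3s²3p¹, P⁺ [Ne]3s²3p².
The numbers (kJ/mol): Si 1577, Li 7298, Na 4562, P 1907.
So the second ionization energies run Si < P < Na < Li.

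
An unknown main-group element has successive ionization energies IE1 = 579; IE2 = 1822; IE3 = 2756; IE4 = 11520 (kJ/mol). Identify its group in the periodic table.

Look for the largest jump between consecutive ionization energies: IE4/IE3 ≈ 4.2, far larger than any earlier ratio.
That jump marks the point where a core electron is being removed. So the atom has 3 valence electrons.
A main-group element with 3 valence electrons is in group 13.

Group 13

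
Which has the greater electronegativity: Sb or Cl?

Cl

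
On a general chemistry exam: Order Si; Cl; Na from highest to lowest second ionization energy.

Na > Cl > Si

After 1 electron has been removed, what remains? Si⁺ still has 3 valence electrons; Cl⁺ still has 6 valence electrons; Na⁺ is the bare [Ne] core.
Pulling an electron out of a noble-gas core costs far more than removing a remaining valence electron, so Na sits at the high end of IE_2.
Valence configurations: Si⁺ [Ne]3s²3p¹, Cl⁺ [Ne]3s²3p⁴.
Tabulated IE_2 (kJ/mol): Si 1577, Cl 2298, Na 4562.
Hence IE_2: Si < Cl < Na.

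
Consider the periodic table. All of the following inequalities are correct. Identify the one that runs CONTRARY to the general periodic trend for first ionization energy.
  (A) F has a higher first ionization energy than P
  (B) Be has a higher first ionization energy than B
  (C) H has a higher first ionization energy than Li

(B)

The general trend: first ionization energy increases across a period and decreases down a group.
(A) F (period 2, group 17) vs P (period 3, group 15): the stated order agrees with the simple trend.
(B) Be (period 2, group 2) vs B (period 2, group 13): the stated order contradicts the simple trend.
(C) H (period 1, group 1) vs Li (period 2, group 1): the stated order agrees with the simple trend.
The exception is (B): removing B's lone 2p electron is easier than breaking Be's filled 2s².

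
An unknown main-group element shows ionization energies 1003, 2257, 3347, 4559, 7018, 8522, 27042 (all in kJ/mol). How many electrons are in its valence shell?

6

Look for the largest jump between consecutive ionization energies: IE7/IE6 ≈ 3.2, far larger than any earlier ratio.
That jump marks the point where a core electron is being removed. So the atom has 6 valence electrons.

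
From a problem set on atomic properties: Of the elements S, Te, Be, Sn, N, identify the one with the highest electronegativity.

Be is in period 2, group 2; N is in period 2, group 15; S is in period 3, group 16; Sn is in period 5, group 14; Te is in period 5, group 16.
Atoms toward the upper right of the periodic table pull bonding electrons most strongly.
Here both period and group differ, so the two effects have to be weighed against each other.
Sn > Be: the two effects oppose for this pair; the across-period effect wins (1.96 vs 1.57).
Te > Sn: Te lies to the right of Sn in period 5, so the across-period effect alone puts Te higher.
S > Te: they share group 16; the group trend gives S the larger value.
N > S: the two effects oppose for this pair; the down-group effect wins (3.04 vs 2.58).
Tabulated electronegativity (Pauling): Be 1.57, N 3.04, S 2.58, Sn 1.96, Te 2.10.
The highest electronegativity among these belongs to N.

N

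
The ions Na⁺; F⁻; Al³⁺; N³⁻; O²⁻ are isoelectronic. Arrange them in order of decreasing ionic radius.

N³⁻ > O²⁻ > F⁻ > Na⁺ > Al³⁺

All of these have 10 electrons, so size is governed by nuclear charge alone: the more protons, the stronger the pull on the same electron cloud, and the smaller the ion.
Nuclear charges: Al³⁺ (Z=13), Na⁺ (Z=11), F⁻ (Z=9), O²⁻ (Z=8), N³⁻ (Z=7).
Largest to smallest: N³⁻ > O²⁻ > F⁻ > Na⁺ > Al³⁺.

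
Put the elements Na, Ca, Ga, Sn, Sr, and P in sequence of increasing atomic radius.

P < Ga < Sn < Na < Ca < Sr

Na is in period 3, group 1; P is in period 3, group 15; Ca is in period 4, group 2; Ga is in period 4, group 13; Sr is in period 5, group 2; Sn is in period 5, group 14.
Atomic radius shrinks across a period as nuclear charge pulls the same shell inward, and grows down a group as new shells are added.
These span different periods and groups, so the two trends combine.
Ga > P: both effects reinforce here, so Ga is clearly the larger of the two.
Sn > Ga: the two effects oppose for this pair; the down-group effect wins (140 vs 124 pm).
Na > Sn: the two effects oppose for this pair; the across-period effect wins (155 vs 140 pm).
Ca > Na: the two effects oppose for this pair; the down-group effect wins (171 vs 155 pm).
Sr > Ca: Sr sits below Ca in group 2, so the down-group effect alone puts Sr larger.
Tabulated atomic radius (pm): Na 155, P 111, Ca 171, Ga 124, Sr 185, Sn 140.
So from smallest to largest: P < Ga < Sn < Na < Ca < Sr.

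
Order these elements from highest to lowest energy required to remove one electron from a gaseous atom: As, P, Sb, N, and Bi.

N > P > As > Sb > Bi

Across a period the outer electron is held more tightly (higher IE₁); down a group it sits in a higher shell, more shielded, and comes off more easily.
All are in group 15, so first ionization energy increases up the group.
So from highest to lowest: N > P > As > Sb > Bi.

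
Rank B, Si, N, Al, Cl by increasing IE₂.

The second ionization energy removes an electron from the +1 ion. For each element: B⁺ still has 2 valence electrons; Si⁺ still has 3 valence electrons; N⁺ still has 4 valence electrons; Al⁺ still has 2 valence electrons; Cl⁺ still has 6 valence electrons.
All are still removing valence electrons, so compare the +1 ions as you would atoms: IE_2 generally rises across a period (higher Z_eff) and falls down a group (larger shell), subject to the usual subshell exceptions.
Valence configurations: B⁺ [He]2s², Si⁺ [Ne]3s²3p¹, N⁺ [He]2s²2p², Al⁺ [Ne]3s², Cl⁺ [Ne]3s²3p⁴.
Si⁺ loses a lone 3p electron whereas Al⁺ must break into a filled 3s² pair, so IE_2(Al) > IE_2(Si) even though Si has the higher nuclear charge.
Tabulated IE_2 (kJ/mol): B 2427, Si 1577, N 2856, Al 1817, Cl 2298.
Overall IE_2 order: Si < Al < Cl < B < N.

Si < Al < Cl < B < N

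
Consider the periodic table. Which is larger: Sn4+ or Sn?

Sn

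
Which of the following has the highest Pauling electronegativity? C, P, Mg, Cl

Cl

C is in period 2, group 14; Mg is in period 3, group 2; P is in period 3, group 15; Cl is in period 3, group 17.
EN rises left→right (higher Z_eff, smaller atoms) and falls top→bottom (larger, more shielded atoms).
These span different periods and groups, so the two trends combine.
P > Mg: both are in period 3; the period trend gives P the larger value.
C > P: period and group pull opposite ways; the down-group shift dominates (2.55 vs 2.19).
Cl > C: the two effects oppose for this pair; the across-period effect wins (3.16 vs 2.55).
Approximate values (Pauling): C 2.55, Mg 1.31, P 2.19, Cl 3.16.
The highest Pauling electronegativity among these belongs to Cl.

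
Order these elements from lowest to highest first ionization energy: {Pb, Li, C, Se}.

Li, Pb, Se, C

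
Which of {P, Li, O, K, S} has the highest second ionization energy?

Consider each +1 ion: P⁺ still has 4 valence electrons; Li⁺ is the bare [He] core; O⁺ still has 5 valence electrons; K⁺ is the bare [Ar] core; S⁺ still has 5 valence electrons.
Usually core removal costs more than valence removal, but here the competition is close: a tightly held n=2 valence electron can cost more to remove than an n=3 core electron, so the actual values have to decide it.
Valence configurations: P⁺ [Ne]3s²3p², O⁺ [He]2s²2p³, S⁺ [Ne]3s²3p³.
Approximate IE_2 values (kJ/mol): P 1907, Li 7298, O 3388, K 3052, S 2252.
So the second ionization energies run P < S < K < O < Li.

Li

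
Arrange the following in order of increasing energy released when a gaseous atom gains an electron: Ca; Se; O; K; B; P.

B is in period 2, group 13; O is in period 2, group 16; P is in period 3, group 15; K is in period 4, group 1; Ca is in period 4, group 2; Se is in period 4, group 16.
Electron affinity generally becomes more exothermic across a period toward the halogens and less exothermic down a group.
These span different periods and groups, so the two trends combine.
B > Ca: relative to Ca, both the across-period and down-group shifts push B's electron affinity up.
K > B: this pair runs against the simple trend — see the exception note.
P > K: both effects reinforce here, so P is clearly the higher of the two.
O > P: both effects reinforce here, so O is clearly the higher of the two.
Se > O: this pair runs against the simple trend — see the exception note.
Note the exception: K has a higher electron affinity than B, contrary to the simple trend — B's ns²np¹ configuration gives only a small electron affinity — the sparsely filled np subshell binds an added electron weakly.
Note the exception: Se has a higher electron affinity than O, contrary to the simple trend — O's compact 2p subshell gives strong electron–electron repulsion on the added electron.
Note the exception: K has a higher electron affinity than Ca, contrary to the simple trend — adding an electron to Ca (ns²) has to open a new, higher-energy np subshell, which is unfavourable.
For reference (kJ/mol): B 27, O 141, P 72, K 48, Ca 2, Se 195.
So from lowest to highest: Ca < B < K < P < O < Se.

Ca < B < K < P < O < Se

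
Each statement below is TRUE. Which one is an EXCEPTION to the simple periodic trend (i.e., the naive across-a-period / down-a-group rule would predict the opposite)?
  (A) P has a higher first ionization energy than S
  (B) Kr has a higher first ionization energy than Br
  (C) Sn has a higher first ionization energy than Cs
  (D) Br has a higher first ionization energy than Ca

(A)

The general trend: first ionization energy increases across a period and decreases down a group.
(A) P (period 3, group 15) vs S (period 3, group 16): the stated order contradicts the simple trend.
(B) Kr (period 4, group 18) vs Br (period 4, group 17): the stated order agrees with the simple trend.
(C) Sn (period 5, group 14) vs Cs (period 6, group 1): the stated order agrees with the simple trend.
(D) Br (period 4, group 17) vs Ca (period 4, group 2): the stated order agrees with the simple trend.
The exception is (A): S (3p⁴) ionizes more easily than half-filled P (3p³) because the paired 3p electron in S is pushed out by e⁻–e⁻ repulsion.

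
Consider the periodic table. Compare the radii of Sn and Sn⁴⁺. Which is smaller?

Sn⁴⁺

Forming Sn⁴⁺ removes 4 electrons from Sn. Fewer electrons for the same nuclear charge means less shielding and a higher Z_eff on the remaining electrons.
A cation is smaller than its parent atom: Sn⁴⁺ < Sn.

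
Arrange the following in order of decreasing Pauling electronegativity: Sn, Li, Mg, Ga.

Sn > Ga > Mg > Li

Li is in period 2, group 1; Mg is in period 3, group 2; Ga is in period 4, group 13; Sn is in period 5, group 14.
Smaller atoms with higher effective nuclear charge are more electronegative.
A diagonal step moves right (one effect) and down (the opposite effect) at once.
Mg > Li: period and group pull opposite ways; the across-period shift dominates (1.31 vs 0.98).
Ga > Mg: the two effects oppose for this pair; the across-period effect wins (1.81 vs 1.31).
Sn > Ga: period and group pull opposite ways; the across-period shift dominates (1.96 vs 1.81).
Approximate values (Pauling): Li 0.98, Mg 1.31, Ga 1.81, Sn 1.96.
So from highest to lowest: Sn > Ga > Mg > Li.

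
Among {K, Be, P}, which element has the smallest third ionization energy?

P

Consider each +2 ion: K²⁺ is already 1 electron into the core; Be²⁺ is the bare [He] core; P²⁺ still has 3 valence electrons.
Pulling an electron out of a noble-gas core costs far more than removing a remaining valence electron, so K and Be sit at the high end of IE_3.
Approximate IE_3 values (kJ/mol): K 4420, Be 14849, P 2914.
So the third ionization energies run P < K < Be.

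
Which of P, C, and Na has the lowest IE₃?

P

IE_3 is the cost of taking one more electron from the +2 cation: P²⁺ still has 3 valence electrons; C²⁺ still has 2 valence electrons; Na²⁺ is already 1 electron into the core.
Core electrons are held far more tightly than valence electrons, so Na tops the IE_3 order.
Valence configurations: P²⁺ [Ne]3s²3p¹, C²⁺ [He]2s².
Tabulated IE_3 (kJ/mol): P 2914, C 4620, Na 6910.
Hence IE_3: P < C < Na.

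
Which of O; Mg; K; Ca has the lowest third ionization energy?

K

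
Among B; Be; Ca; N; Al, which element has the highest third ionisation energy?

Be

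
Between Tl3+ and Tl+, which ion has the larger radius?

Tl+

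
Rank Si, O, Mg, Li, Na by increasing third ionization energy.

Si < O < Na < Mg < Li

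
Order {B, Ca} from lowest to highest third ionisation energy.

B, Ca

After 2 electrons have been removed, what remains? B²⁺ still has 1 valence electron; Ca²⁺ is the bare [Ar] core.
Breaking into a closed-shell core is much more expensive than removing a leftover valence electron — Ca has the largest IE_3 here.
Tabulated IE_3 (kJ/mol): B 3660, Ca 4912.
Overall IE_3 order: B < Ca.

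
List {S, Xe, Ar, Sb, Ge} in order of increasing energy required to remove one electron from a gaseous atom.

S is in period 3, group 16; Ar is in period 3, group 18; Ge is in period 4, group 14; Sb is in period 5, group 15; Xe is in period 5, group 18.
IE₁ increases left→right with effective nuclear charge and decreases top→bottom as the valence shell moves farther out.
Neither a single period nor a single group — weigh both effects.
Sb > Ge: period and group pull opposite ways; the across-period shift dominates (831 vs 762 kJ/mol).
S > Sb: both effects reinforce here, so S is clearly the higher of the two.
Xe > S: period and group pull opposite ways; the across-period shift dominates (1170 vs 1000 kJ/mol).
Ar > Xe: they share group 18; the group trend gives Ar the larger value.
Tabulated first ionization energy (kJ/mol): S 1000, Ar 1521, Ge 762, Sb 831, Xe 1170.
So from lowest to highest: Ge < Sb < S < Xe < Ar.

Ge, Sb, S, Xe, Ar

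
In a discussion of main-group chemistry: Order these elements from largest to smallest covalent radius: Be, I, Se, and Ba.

Ba > I > Se > Be

Radius decreases left→right (rising Z_eff, same n) and increases top→bottom (higher n).
Neither a single period nor a single group — weigh both effects.
Se > Be: period and group pull opposite ways; the down-group shift dominates (116 vs 102 pm).
I > Se: the two effects oppose for this pair; the down-group effect wins (133 vs 116 pm).
Ba > I: both effects reinforce here, so Ba is clearly the larger of the two.
Tabulated atomic radius (pm): Be 102, Se 116, I 133, Ba 196.
So from largest to smallest: Ba > I > Se > Be.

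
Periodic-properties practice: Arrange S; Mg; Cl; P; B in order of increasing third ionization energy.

P < S < B < Cl < Mg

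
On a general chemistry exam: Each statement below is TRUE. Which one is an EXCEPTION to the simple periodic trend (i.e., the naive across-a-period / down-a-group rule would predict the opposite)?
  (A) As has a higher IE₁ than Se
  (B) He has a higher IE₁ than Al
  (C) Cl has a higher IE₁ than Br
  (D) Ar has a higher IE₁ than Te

The general trend: IE₁ increases across a period and decreases down a group.
(A) As (period 4, group 15) vs Se (period 4, group 16): the stated order contradicts the simple trend.
(B) He (period 1, group 18) vs Al (period 3, group 13): the stated order agrees with the simple trend.
(C) Cl (period 3, group 17) vs Br (period 4, group 17): the stated order agrees with the simple trend.
(D) Ar (period 3, group 18) vs Te (period 5, group 16): the stated order agrees with the simple trend.
The exception is (A): Se (4p⁴) ionizes more easily than half-filled As (4p³).

(A)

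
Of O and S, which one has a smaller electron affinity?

O is in period 2, group 16; S is in period 3, group 16.
Electron affinity generally becomes more exothermic across a period toward the halogens and less exothermic down a group.
All are in group 16; the group trend (electron affinity increases up the group) applies, with the exception below.
Note the exception: S has a higher electron affinity than O, contrary to the simple trend — the compact 2p subshell of O repels the added electron more than S's larger 3p does.
For reference (kJ/mol): O 141, S 200.
So O has the smaller electron affinity (O < S).

O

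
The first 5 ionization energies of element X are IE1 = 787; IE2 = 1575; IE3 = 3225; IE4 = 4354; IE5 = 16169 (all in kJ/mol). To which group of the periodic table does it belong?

Group 14

Look for the largest jump between consecutive ionization energies: IE5/IE4 ≈ 3.7, far larger than any earlier ratio.
That jump marks the point where a core electron is being removed. So the atom has 4 valence electrons.
A main-group element with 4 valence electrons is in group 14.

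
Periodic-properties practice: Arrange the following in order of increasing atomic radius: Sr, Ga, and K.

Ga < Sr < K

K is in period 4, group 1; Ga is in period 4, group 13; Sr is in period 5, group 2.
Across a period the added protons contract the valence shell; down a group each new principal shell makes the atom larger.
Here both period and group differ, so the two effects have to be weighed against each other.
Sr > Ga: both effects reinforce here, so Sr is clearly the larger of the two.
K > Sr: the two effects oppose for this pair; the across-period effect wins (196 vs 185 pm).
Approximate values (pm): K 196, Ga 124, Sr 185.
So from smallest to largest: Ga < Sr < K.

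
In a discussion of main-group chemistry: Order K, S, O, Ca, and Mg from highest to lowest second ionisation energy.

O > K > S > Mg > Ca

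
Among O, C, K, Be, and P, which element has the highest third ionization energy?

IE_3 is the cost of taking one more electron from the +2 cation: O²⁺ still has 4 valence electrons; C²⁺ still has 2 valence electrons; K²⁺ is already 1 electron into the core; Be²⁺ is the bare [He] core; P²⁺ still has 3 valence electrons.
Usually core removal costs more than valence removal, but here the competition is close: a tightly held n=2 valence electron can cost more to remove than an n=3 core electron, so the actual values have to decide it.
Valence configurations: O²⁺ [He]2s²2p², C²⁺ [He]2s², P²⁺ [Ne]3s²3p¹.
Tabulated IE_3 (kJ/mol): O 5300, C 4620, K 4420, Be 14849, P 2914.
Putting it together, IE_3: P < K < C < O < Be.

Be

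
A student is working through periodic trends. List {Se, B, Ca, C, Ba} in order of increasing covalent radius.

C < B < Se < Ca < Ba

B is in period 2, group 13; C is in period 2, group 14; Ca is in period 4, group 2; Se is in period 4, group 16; Ba is in period 6, group 2.
Atomic radius shrinks across a period as nuclear charge pulls the same shell inward, and grows down a group as new shells are added.
These span different periods and groups, so the two trends combine.
B > C: both are in period 2; the period trend gives B the larger value.
Se > B: the two effects oppose for this pair; the down-group effect wins (116 vs 85 pm).
Ca > Se: Ca lies to the left of Se in period 4, so the across-period effect alone puts Ca larger.
Ba > Ca: they share group 2; the group trend gives Ba the larger value.
Approximate values (pm): B 85, C 75, Ca 171, Se 116, Ba 196.
So from smallest to largest: C < B < Se < Ca < Ba.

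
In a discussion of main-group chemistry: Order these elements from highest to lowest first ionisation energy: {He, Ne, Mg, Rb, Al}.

He > Ne > Mg > Al > Rb

He is in period 1, group 18; Ne is in period 2, group 18; Mg is in period 3, group 2; Al is in period 3, group 13; Rb is in period 5, group 1.
Across a period the outer electron is held more tightly (higher IE₁); down a group it sits in a higher shell, more shielded, and comes off more easily.
These span different periods and groups, so the two trends combine.
Al > Rb: relative to Rb, both the across-period and down-group shifts push Al's first ionization energy up.
Mg > Al: this pair runs against the simple trend — see the exception note.
Ne > Mg: both effects reinforce here, so Ne is clearly the higher of the two.
He > Ne: He sits above Ne in group 18, so the down-group effect alone puts He higher.
Note the exception: Mg has a higher first ionization energy than Al, contrary to the simple trend — Al's single 3p electron is easier to remove than one from Mg's filled 3s².
Approximate values (kJ/mol): He 2372, Ne 2081, Mg 738, Al 578, Rb 403.
So from highest to lowest: He > Ne > Mg > Al > Rb.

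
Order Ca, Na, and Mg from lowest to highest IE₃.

Consider each +2 ion: Ca²⁺ is the bare [Ar] core; Na²⁺ is already 1 electron into the core; Mg²⁺ is the bare [Ne] core.
All of these are removing an electron from a noble-gas core or deeper; the smaller core (lower principal quantum number) is held far more tightly, and within a period the higher nuclear charge binds the same core more tightly.
Tabulated IE_3 (kJ/mol): Ca 4912, Na 6910, Mg 7733.
Putting it together, IE_3: Ca < Na < Mg.

Ca < Na < Mg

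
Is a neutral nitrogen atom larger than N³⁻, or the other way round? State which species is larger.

N³⁻

Forming N³⁻ adds 3 electrons to N. More electron–electron repulsion in the same shell, with unchanged nuclear charge, lets the cloud expand.
An anion is larger than its parent atom: N³⁻ > N.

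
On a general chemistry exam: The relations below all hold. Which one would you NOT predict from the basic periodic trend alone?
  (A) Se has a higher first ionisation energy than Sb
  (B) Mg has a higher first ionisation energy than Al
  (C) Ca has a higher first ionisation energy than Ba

The general trend: first ionisation energy increases across a period and decreases down a group.
(A) Se (period 4, group 16) vs Sb (period 5, group 15): the stated order agrees with the simple trend.
(B) Mg (period 3, group 2) vs Al (period 3, group 13): the stated order contradicts the simple trend.
(C) Ca (period 4, group 2) vs Ba (period 6, group 2): the stated order agrees with the simple trend.
The exception is (B): Al's single 3p electron is easier to remove than one from Mg's filled 3s².

(B)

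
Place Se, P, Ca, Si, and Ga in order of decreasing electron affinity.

Si is in period 3, group 14; P is in period 3, group 15; Ca is in period 4, group 2; Ga is in period 4, group 13; Se is in period 4, group 16.
Atoms with high Z_eff and room in the valence shell (especially the halogens) have the most exothermic electron affinities.
These span different periods and groups, so the two trends combine.
Ga > Ca: both are in period 4; the period trend gives Ga the larger value.
P > Ga: relative to Ga, both the across-period and down-group shifts push P's electron affinity up.
Si > P: this pair runs against the simple trend — see the exception note.
Se > Si: the two effects oppose for this pair; the across-period effect wins (195 vs 134 kJ/mol).
Note the exception: Si has a higher electron affinity than P, contrary to the simple trend — adding an electron to P's half-filled 3p³ is unfavourable, so Si (3p²) has the more exothermic EA.
For reference (kJ/mol): Si 134, P 72, Ca 2, Ga 29, Se 195.
So from highest to lowest: Se > Si > P > Ga > Ca.

Se > Si > P > Ga > Ca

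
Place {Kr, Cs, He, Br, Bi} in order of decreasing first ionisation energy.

He is in period 1, group 18; Br is in period 4, group 17; Kr is in period 4, group 18; Cs is in period 6, group 1; Bi is in period 6, group 15.
IE₁ increases left→right with effective nuclear charge and decreases top→bottom as the valence shell moves farther out.
These span different periods and groups, so the two trends combine.
Bi > Cs: both are in period 6; the period trend gives Bi the larger value.
Br > Bi: both effects reinforce here, so Br is clearly the higher of the two.
Kr > Br: both are in period 4; the period trend gives Kr the larger value.
He > Kr: He sits above Kr in group 18, so the down-group effect alone puts He higher.
Tabulated first ionization energy (kJ/mol): He 2372, Br 1140, Kr 1351, Cs 376, Bi 703.
So from highest to lowest: He > Kr > Br > Bi > Cs.

He > Kr > Br > Bi > Cs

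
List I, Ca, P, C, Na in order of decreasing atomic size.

Ca > Na > I > P > C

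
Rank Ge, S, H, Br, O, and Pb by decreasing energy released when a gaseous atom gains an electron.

H is in period 1, group 1; O is in period 2, group 16; S is in period 3, group 16; Ge is in period 4, group 14; Br is in period 4, group 17; Pb is in period 6, group 14.
Atoms with high Z_eff and room in the valence shell (especially the halogens) have the most exothermic electron affinities.
Here both period and group differ, so the two effects have to be weighed against each other.
H > Pb: the two effects oppose for this pair; the down-group effect wins (73 vs 35 kJ/mol).
Ge > H: period and group pull opposite ways; the across-period shift dominates (119 vs 73 kJ/mol).
O > Ge: both effects reinforce here, so O is clearly the higher of the two.
S > O: this pair runs against the simple trend — see the exception note.
Br > S: the two effects oppose for this pair; the across-period effect wins (325 vs 200 kJ/mol).
Note the exception: S has a higher electron affinity than O, contrary to the simple trend — the compact 2p subshell of O repels the added electron more than S's larger 3p does.
Tabulated electron affinity (kJ/mol): H 73, O 141, S 200, Ge 119, Br 325, Pb 35.
So from highest to lowest: Br > S > O > Ge > H > Pb.

Br > S > O > Ge > H > Pb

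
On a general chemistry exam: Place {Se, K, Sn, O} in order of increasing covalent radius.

O is in period 2, group 16; K is in period 4, group 1; Se is in period 4, group 16; Sn is in period 5, group 14.
Atomic radius shrinks across a period as nuclear charge pulls the same shell inward, and grows down a group as new shells are added.
These span different periods and groups, so the two trends combine.
Se > O: they share group 16; the group trend gives Se the larger value.
Sn > Se: both effects reinforce here, so Sn is clearly the larger of the two.
K > Sn: the two effects oppose for this pair; the across-period effect wins (196 vs 140 pm).
Approximate values (pm): O 63, K 196, Se 116, Sn 140.
So from smallest to largest: O < Se < Sn < K.

O < Se < Sn < K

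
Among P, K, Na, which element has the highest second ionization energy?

Na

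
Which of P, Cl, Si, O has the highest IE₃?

O

IE_3 is the cost of taking one more electron from the +2 cation: P²⁺ still has 3 valence electrons; Cl²⁺ still has 5 valence electrons; Si²⁺ still has 2 valence electrons; O²⁺ still has 4 valence electrons.
All are still removing valence electrons, so compare the +2 ions as you would atoms: IE_3 generally rises across a period (higher Z_eff) and falls down a group (larger shell), subject to the usual subshell exceptions.
Valence configurations: P²⁺ [Ne]3s²3p¹, Cl²⁺ [Ne]3s²3p³, Si²⁺ [Ne]3s², O²⁺ [He]2s²2p².
P²⁺ loses a lone 3p electron whereas Si²⁺ must break into a filled 3s² pair, so IE_3(Si) > IE_3(P) even though P has the higher nuclear charge.
The numbers (kJ/mol): P 2914, Cl 3822, Si 3232, O 5300.
Putting it together, IE_3: P < Si < Cl < O.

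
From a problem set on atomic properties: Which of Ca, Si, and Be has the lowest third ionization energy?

After 2 electrons have been removed, what remains? Ca²⁺ is the bare [Ar] core; Si²⁺ still has 2 valence electrons; Be²⁺ is the bare [He] core.
Breaking into a closed-shell core is much more expensive than removing a leftover valence electron — Ca and Be have the largest IE_3 here.
Approximate IE_3 values (kJ/mol): Ca 4912, Si 3232, Be 14849.
Hence IE_3: Si < Ca < Be.

Si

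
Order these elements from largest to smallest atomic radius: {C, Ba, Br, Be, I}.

Be is in period 2, group 2; C is in period 2, group 14; Br is in period 4, group 17; I is in period 5, group 17; Ba is in period 6, group 2.
Atomic radius shrinks across a period as nuclear charge pulls the same shell inward, and grows down a group as new shells are added.
These span different periods and groups, so the two trends combine.
Be > C: both are in period 2; the period trend gives Be the larger value.
Br > Be: period and group pull opposite ways; the down-group shift dominates (114 vs 102 pm).
I > Br: I sits below Br in group 17, so the down-group effect alone puts I larger.
Ba > I: relative to I, both the across-period and down-group shifts push Ba's atomic radius up.
Approximate values (pm): Be 102, C 75, Br 114, I 133, Ba 196.
So from largest to smallest: Ba > I > Br > Be > C.

Ba > I > Br > Be > C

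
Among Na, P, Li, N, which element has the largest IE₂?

IE_2 is the cost of taking one more electron from the +1 cation: Na⁺ is the bare [Ne] core; P⁺ still has 4 valence electrons; Li⁺ is the bare [He] core; N⁺ still has 4 valence electrons.
Core electrons are held far more tightly than valence electrons, so Na and Li top the IE_2 order.
Valence configurations: P⁺ [Ne]3s²3p², N⁺ [He]2s²2p².
Tabulated IE_2 (kJ/mol): Na 4562, P 1907, Li 7298, N 2856.
Putting it together, IE_2: P < N < Na < Li.

Li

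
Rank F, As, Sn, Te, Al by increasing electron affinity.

F is in period 2, group 17; Al is in period 3, group 13; As is in period 4, group 15; Sn is in period 5, group 14; Te is in period 5, group 16.
EA tends to increase across a period and decrease down a group, though the pattern is less regular than for IE or radius.
Neither a single period nor a single group — weigh both effects.
As > Al: the two effects oppose for this pair; the across-period effect wins (78 vs 42 kJ/mol).
Sn > As: this pair runs against the simple trend — see the exception note.
Te > Sn: Te lies to the right of Sn in period 5, so the across-period effect alone puts Te higher.
F > Te: both effects reinforce here, so F is clearly the higher of the two.
Note the exception: Sn has a higher electron affinity than As, contrary to the simple trend — adding an electron to As's half-filled np³ subshell costs electron-pairing energy.
Approximate values (kJ/mol): F 328, Al 42, As 78, Sn 107, Te 190.
So from lowest to highest: Al < As < Sn < Te < F.

Al < As < Sn < Te < F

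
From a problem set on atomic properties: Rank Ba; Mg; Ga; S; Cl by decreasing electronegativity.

Cl, S, Ga, Mg, Ba

Mg is in period 3, group 2; S is in period 3, group 16; Cl is in period 3, group 17; Ga is in period 4, group 13; Ba is in period 6, group 2.
Electronegativity increases across a period and decreases down a group, tracking effective nuclear charge and atomic size.
Neither a single period nor a single group — weigh both effects.
Mg > Ba: they share group 2; the group trend gives Mg the larger value.
Ga > Mg: period and group pull opposite ways; the across-period shift dominates (1.81 vs 1.31).
S > Ga: relative to Ga, both the across-period and down-group shifts push S's electronegativity up.
Cl > S: Cl lies to the right of S in period 3, so the across-period effect alone puts Cl higher.
Approximate values (Pauling): Mg 1.31, S 2.58, Cl 3.16, Ga 1.81, Ba 0.89.
So from highest to lowest: Cl > S > Ga > Mg > Ba.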